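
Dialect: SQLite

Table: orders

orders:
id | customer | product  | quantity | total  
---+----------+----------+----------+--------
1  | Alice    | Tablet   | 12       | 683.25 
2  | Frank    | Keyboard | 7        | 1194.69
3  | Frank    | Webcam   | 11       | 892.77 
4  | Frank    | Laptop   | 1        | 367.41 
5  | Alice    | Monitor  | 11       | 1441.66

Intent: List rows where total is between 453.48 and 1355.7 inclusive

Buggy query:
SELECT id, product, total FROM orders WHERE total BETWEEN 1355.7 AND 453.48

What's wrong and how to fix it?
Bug: The bounds are reversed; BETWEEN a AND b requires a <= b to match anything

Fix: Write BETWEEN 453.48 AND 1355.7

Corrected query:
SELECT id, product, total FROM orders WHERE total BETWEEN 453.48 AND 1355.7

Result:
id | product  | total  
---+----------+--------
1  | Tablet   | 683.25 
2  | Keyboard | 1194.69
3  | Webcam   | 892.77 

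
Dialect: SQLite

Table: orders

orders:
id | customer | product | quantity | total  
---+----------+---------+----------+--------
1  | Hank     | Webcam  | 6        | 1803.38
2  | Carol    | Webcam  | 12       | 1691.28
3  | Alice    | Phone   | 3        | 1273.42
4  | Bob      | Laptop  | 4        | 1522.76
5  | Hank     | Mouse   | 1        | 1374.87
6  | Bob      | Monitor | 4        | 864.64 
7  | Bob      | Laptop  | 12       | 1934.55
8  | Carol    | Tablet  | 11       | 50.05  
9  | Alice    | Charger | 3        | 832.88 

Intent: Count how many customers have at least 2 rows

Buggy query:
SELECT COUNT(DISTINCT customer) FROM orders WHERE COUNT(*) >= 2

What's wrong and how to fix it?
Bug: WHERE filters individual rows, not groups, so a group-level COUNT is invalid there

Fix: Use a subquery that GROUPs and filters with HAVING, then count its rows

Corrected query:
SELECT COUNT(*) FROM (SELECT customer FROM orders GROUP BY customer HAVING COUNT(*) >= 2)

Result:
COUNT(*)
--------
4       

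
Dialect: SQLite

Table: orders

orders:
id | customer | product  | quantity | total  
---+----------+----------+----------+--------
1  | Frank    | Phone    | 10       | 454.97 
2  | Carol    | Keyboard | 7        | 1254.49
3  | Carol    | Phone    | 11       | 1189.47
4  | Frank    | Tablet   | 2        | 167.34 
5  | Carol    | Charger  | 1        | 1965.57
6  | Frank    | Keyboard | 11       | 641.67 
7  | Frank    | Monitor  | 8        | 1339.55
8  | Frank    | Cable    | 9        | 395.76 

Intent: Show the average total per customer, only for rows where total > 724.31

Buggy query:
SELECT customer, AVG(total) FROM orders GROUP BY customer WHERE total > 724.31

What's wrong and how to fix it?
Bug: Row-level WHERE must come before GROUP BY in the clause order

Fix: Move the WHERE clause before GROUP BY

Corrected query:
SELECT customer, AVG(total) FROM orders WHERE total > 724.31 GROUP BY customer

Result:
customer | AVG(total) 
---------+------------
Carol    | 1469.843333
Frank    | 1339.55    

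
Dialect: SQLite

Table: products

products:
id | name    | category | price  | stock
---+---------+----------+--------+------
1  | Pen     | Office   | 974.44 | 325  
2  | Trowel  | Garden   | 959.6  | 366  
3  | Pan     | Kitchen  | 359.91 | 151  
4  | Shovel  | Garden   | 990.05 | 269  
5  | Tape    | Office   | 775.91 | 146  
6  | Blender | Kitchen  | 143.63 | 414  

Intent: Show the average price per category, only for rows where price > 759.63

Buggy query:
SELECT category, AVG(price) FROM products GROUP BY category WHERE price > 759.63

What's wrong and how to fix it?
Bug: WHERE cannot follow GROUP BY

Fix: Place WHERE between FROM and GROUP BY

Corrected query:
SELECT category, AVG(price) FROM products WHERE price > 759.63 GROUP BY category

Result:
category | AVG(price)
---------+-----------
Garden   | 974.825   
Office   | 875.175   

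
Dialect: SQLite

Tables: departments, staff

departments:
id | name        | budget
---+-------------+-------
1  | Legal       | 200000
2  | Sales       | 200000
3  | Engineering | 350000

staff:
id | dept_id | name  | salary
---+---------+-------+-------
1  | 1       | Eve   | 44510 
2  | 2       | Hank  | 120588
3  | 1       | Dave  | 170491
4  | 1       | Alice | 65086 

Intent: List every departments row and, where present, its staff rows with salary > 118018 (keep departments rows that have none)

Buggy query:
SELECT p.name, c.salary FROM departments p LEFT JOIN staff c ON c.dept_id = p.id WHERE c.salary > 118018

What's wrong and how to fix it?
Bug: Filtering c.salary in WHERE discards the NULL rows produced by LEFT JOIN, turning it into an inner join

Fix: Put 'c.salary > 118018' in the JOIN's ON clause instead of WHERE

Corrected query:
SELECT p.name, c.salary FROM departments p LEFT JOIN staff c ON c.dept_id = p.id AND c.salary > 118018

Result:
name        | salary
------------+-------
Legal       | 170491
Sales       | 120588
Engineering | NULL  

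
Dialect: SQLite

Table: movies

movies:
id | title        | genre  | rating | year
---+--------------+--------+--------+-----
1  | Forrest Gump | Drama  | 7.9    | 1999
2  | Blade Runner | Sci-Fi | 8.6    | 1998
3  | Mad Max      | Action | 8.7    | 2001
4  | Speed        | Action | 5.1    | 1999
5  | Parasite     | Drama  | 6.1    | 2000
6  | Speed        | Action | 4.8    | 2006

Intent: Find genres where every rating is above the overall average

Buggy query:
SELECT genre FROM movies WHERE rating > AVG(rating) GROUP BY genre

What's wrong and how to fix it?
Bug: AVG() is an aggregate; it can't sit directly in WHERE

Fix: Use a subquery for AVG and a HAVING MIN(...) filter so the condition holds for every row in the group

Corrected query:
SELECT genre FROM movies GROUP BY genre HAVING MIN(rating) > (SELECT AVG(rating) FROM movies)

Result:
genre 
------
Sci-Fi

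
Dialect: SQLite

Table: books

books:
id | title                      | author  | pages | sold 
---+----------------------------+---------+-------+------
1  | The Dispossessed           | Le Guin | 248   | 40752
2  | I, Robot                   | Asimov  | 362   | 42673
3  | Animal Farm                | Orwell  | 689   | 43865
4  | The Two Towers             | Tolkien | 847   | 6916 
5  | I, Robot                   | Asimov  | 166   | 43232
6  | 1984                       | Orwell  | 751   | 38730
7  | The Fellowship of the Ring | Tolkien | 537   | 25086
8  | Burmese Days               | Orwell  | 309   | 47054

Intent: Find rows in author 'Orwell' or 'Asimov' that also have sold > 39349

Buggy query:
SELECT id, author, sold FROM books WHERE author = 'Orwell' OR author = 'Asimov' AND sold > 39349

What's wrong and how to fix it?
Bug: AND binds tighter than OR, so this parses as author = 'Orwell' OR (author = 'Asimov' AND sold > 39349)

Fix: Add parentheses around the OR so the AND applies to both alternatives

Corrected query:
SELECT id, author, sold FROM books WHERE (author = 'Orwell' OR author = 'Asimov') AND sold > 39349

Result:
id | author | sold 
---+--------+------
2  | Asimov | 42673
3  | Orwell | 43865
5  | Asimov | 43232
8  | Orwell | 47054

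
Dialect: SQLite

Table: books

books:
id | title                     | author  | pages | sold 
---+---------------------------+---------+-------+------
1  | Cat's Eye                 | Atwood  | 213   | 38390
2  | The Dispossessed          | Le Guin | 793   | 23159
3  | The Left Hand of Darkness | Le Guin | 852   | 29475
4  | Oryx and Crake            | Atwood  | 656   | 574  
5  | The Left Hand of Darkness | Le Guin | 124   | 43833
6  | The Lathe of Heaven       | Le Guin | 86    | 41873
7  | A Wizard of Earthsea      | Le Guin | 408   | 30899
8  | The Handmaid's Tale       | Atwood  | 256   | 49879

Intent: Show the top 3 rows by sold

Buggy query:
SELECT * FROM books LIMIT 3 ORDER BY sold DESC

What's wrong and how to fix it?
Bug: ORDER BY cannot follow LIMIT; LIMIT is the final clause

Fix: Sort with ORDER BY, then apply LIMIT

Corrected query:
SELECT * FROM books ORDER BY sold DESC LIMIT 3

Result:
id | title                     | author  | pages | sold 
---+---------------------------+---------+-------+------
8  | The Handmaid's Tale       | Atwood  | 256   | 49879
5  | The Left Hand of Darkness | Le Guin | 124   | 43833
6  | The Lathe of Heaven       | Le Guin | 86    | 41873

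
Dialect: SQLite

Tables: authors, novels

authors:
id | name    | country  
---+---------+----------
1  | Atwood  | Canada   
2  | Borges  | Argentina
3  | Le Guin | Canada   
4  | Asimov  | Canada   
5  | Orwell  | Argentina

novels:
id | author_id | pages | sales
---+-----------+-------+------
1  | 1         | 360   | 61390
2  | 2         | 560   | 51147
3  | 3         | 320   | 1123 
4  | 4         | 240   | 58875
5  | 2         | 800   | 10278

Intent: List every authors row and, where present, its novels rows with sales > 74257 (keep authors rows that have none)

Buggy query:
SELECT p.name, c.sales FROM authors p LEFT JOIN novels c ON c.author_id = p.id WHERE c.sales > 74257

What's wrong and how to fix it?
Bug: A WHERE condition on the right-hand table after LEFT JOIN drops unmatched parents

Fix: Move the right-table condition into the ON clause so unmatched parents are kept

Corrected query:
SELECT p.name, c.sales FROM authors p LEFT JOIN novels c ON c.author_id = p.id AND c.sales > 74257

Result:
name    | sales
--------+------
Atwood  | NULL 
Borges  | NULL 
Le Guin | NULL 
Asimov  | NULL 
Orwell  | NULL 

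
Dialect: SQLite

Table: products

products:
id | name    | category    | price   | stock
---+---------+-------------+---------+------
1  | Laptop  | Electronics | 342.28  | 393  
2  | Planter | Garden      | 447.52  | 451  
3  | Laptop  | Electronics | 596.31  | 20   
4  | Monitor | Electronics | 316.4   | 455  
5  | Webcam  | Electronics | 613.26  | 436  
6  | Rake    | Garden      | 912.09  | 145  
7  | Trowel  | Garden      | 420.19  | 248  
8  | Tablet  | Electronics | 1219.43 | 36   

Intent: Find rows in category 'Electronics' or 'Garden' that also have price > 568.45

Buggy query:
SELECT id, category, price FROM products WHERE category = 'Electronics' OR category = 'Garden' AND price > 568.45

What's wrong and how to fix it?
Bug: Without parentheses, AND is evaluated before OR, so the price filter only applies to the 'Garden' branch

Fix: Add parentheses around the OR so the AND applies to both alternatives

Corrected query:
SELECT id, category, price FROM products WHERE (category = 'Electronics' OR category = 'Garden') AND price > 568.45

Result:
id | category    | price  
---+-------------+--------
3  | Electronics | 596.31 
5  | Electronics | 613.26 
6  | Garden      | 912.09 
8  | Electronics | 1219.43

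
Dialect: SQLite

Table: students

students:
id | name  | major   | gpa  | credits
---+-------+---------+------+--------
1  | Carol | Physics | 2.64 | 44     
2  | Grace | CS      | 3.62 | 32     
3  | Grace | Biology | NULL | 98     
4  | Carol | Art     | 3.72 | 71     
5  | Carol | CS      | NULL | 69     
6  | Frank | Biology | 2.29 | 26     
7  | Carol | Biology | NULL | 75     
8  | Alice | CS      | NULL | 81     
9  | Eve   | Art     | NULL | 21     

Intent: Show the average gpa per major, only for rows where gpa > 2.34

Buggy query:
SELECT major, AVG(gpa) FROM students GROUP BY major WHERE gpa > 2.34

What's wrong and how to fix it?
Bug: Row-level WHERE must come before GROUP BY in the clause order

Fix: Place WHERE between FROM and GROUP BY

Corrected query:
SELECT major, AVG(gpa) FROM students WHERE gpa > 2.34 GROUP BY major

Result:
major   | AVG(gpa)
--------+---------
Art     | 3.72    
CS      | 3.62    
Physics | 2.64    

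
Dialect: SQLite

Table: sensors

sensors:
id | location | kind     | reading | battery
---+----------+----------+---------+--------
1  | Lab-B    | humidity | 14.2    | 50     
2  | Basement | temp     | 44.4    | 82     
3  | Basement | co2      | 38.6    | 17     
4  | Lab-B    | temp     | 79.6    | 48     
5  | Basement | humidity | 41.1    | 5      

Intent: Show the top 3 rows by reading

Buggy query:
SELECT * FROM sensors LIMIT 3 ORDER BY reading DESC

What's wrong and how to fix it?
Bug: ORDER BY cannot follow LIMIT; LIMIT is the final clause

Fix: Swap the clauses: ORDER BY first, then LIMIT

Corrected query:
SELECT * FROM sensors ORDER BY reading DESC LIMIT 3

Result:
id | location | kind     | reading | battery
---+----------+----------+---------+--------
4  | Lab-B    | temp     | 79.6    | 48     
2  | Basement | temp     | 44.4    | 82     
5  | Basement | humidity | 41.1    | 5      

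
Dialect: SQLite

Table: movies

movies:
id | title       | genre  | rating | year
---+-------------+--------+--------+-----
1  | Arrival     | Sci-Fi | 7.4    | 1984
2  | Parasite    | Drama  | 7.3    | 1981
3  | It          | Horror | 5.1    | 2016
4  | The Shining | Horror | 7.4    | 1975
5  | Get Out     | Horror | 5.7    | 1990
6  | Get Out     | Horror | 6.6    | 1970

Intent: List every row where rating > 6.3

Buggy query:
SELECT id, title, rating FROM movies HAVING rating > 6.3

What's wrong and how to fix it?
Bug: HAVING filters the output of aggregation, but this query has no GROUP BY and no aggregate functions, so SQLite rejects it (HAVING clause on a non-aggregate query); the condition here is per row

Fix: Replace HAVING with WHERE since the condition applies to individual rows

Corrected query:
SELECT id, title, rating FROM movies WHERE rating > 6.3

Result:
id | title       | rating
---+-------------+-------
1  | Arrival     | 7.4   
2  | Parasite    | 7.3   
4  | The Shining | 7.4   
6  | Get Out     | 6.6   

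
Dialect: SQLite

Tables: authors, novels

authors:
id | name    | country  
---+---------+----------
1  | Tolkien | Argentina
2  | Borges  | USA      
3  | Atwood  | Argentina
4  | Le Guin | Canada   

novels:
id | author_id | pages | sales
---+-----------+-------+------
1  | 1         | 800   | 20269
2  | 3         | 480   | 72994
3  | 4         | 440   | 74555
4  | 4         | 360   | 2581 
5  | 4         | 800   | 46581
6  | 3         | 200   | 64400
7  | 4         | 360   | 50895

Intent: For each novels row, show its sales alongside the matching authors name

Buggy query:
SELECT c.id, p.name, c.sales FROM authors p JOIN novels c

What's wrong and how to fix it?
Bug: JOIN with no ON clause produces a cartesian product; every novels row pairs with every authors row

Fix: Specify the join condition linking the foreign key to the parent id

Corrected query:
SELECT c.id, p.name, c.sales FROM authors p JOIN novels c ON c.author_id = p.id

Result:
id | name    | sales
---+---------+------
1  | Tolkien | 20269
2  | Atwood  | 72994
3  | Le Guin | 74555
4  | Le Guin | 2581 
5  | Le Guin | 46581
6  | Atwood  | 64400
7  | Le Guin | 50895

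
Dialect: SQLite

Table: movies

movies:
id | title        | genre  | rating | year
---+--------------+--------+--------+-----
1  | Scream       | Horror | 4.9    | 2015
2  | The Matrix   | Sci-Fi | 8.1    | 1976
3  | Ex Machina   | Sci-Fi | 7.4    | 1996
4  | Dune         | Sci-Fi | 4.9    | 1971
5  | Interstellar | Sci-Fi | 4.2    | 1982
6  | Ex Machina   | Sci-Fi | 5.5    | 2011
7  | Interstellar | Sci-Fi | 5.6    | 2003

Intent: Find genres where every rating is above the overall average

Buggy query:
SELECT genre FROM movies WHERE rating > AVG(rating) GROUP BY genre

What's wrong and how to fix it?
Bug: WHERE evaluates per row before aggregation, so AVG() is unavailable

Fix: Compute the overall average in a scalar subquery and compare each group's MIN against it in HAVING

Corrected query:
SELECT genre FROM movies GROUP BY genre HAVING MIN(rating) > (SELECT AVG(rating) FROM movies)

Result:
(no rows)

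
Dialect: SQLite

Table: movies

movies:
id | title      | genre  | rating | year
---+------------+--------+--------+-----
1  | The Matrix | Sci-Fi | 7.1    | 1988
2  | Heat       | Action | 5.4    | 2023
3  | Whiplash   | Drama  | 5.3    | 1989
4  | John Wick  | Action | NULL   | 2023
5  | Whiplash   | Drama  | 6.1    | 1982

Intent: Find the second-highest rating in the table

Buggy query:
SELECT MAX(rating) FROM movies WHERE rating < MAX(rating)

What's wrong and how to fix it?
Bug: The inner MAX is an aggregate inside WHERE, which is not allowed

Fix: Compute the overall MAX in a subquery, then take MAX of rows below it

Corrected query:
SELECT MAX(rating) FROM movies WHERE rating < (SELECT MAX(rating) FROM movies)

Result:
MAX(rating)
-----------
6.1        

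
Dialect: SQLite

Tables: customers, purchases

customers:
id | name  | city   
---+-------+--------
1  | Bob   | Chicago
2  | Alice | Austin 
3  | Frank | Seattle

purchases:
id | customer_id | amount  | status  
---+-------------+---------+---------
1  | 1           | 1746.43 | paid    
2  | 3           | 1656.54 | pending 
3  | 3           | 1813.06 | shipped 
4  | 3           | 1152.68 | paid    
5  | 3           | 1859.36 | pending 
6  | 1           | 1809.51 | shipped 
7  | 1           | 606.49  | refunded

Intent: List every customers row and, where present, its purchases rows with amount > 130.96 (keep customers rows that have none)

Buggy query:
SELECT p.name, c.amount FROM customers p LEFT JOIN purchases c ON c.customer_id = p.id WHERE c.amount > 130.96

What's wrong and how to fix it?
Bug: Filtering c.amount in WHERE discards the NULL rows produced by LEFT JOIN, turning it into an inner join

Fix: Put 'c.amount > 130.96' in the JOIN's ON clause instead of WHERE

Corrected query:
SELECT p.name, c.amount FROM customers p LEFT JOIN purchases c ON c.customer_id = p.id AND c.amount > 130.96

Result:
name  | amount 
------+--------
Bob   | 606.49 
Bob   | 1746.43
Bob   | 1809.51
Alice | NULL   
Frank | 1152.68
Frank | 1656.54
Frank | 1813.06
Frank | 1859.36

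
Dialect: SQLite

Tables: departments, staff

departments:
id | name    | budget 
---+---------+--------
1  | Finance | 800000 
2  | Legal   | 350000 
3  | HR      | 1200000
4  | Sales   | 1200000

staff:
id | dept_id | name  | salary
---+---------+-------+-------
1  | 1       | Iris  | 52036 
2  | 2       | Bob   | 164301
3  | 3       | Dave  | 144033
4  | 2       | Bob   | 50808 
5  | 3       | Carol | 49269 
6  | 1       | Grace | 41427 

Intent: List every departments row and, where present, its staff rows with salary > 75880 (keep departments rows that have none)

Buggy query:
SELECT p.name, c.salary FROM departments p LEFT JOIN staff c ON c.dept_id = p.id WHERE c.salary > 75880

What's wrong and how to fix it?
Bug: A WHERE condition on the right-hand table after LEFT JOIN drops unmatched parents

Fix: Put 'c.salary > 75880' in the JOIN's ON clause instead of WHERE

Corrected query:
SELECT p.name, c.salary FROM departments p LEFT JOIN staff c ON c.dept_id = p.id AND c.salary > 75880

Result:
name    | salary
--------+-------
Finance | NULL  
Legal   | 164301
HR      | 144033
Sales   | NULL  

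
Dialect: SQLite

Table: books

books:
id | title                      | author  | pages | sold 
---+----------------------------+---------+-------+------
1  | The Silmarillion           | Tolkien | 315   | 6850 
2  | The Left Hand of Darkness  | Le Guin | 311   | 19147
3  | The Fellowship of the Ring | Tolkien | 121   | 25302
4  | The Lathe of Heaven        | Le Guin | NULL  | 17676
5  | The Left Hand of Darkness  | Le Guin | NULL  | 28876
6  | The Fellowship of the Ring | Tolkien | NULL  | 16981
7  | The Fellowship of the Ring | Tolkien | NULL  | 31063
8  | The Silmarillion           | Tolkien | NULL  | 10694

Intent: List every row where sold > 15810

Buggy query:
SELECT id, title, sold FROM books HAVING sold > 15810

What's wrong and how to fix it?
Bug: HAVING filters the output of aggregation, but this query has no GROUP BY and no aggregate functions, so SQLite rejects it (HAVING clause on a non-aggregate query); the condition here is per row

Fix: Replace HAVING with WHERE since the condition applies to individual rows

Corrected query:
SELECT id, title, sold FROM books WHERE sold > 15810

Result:
id | title                      | sold 
---+----------------------------+------
2  | The Left Hand of Darkness  | 19147
3  | The Fellowship of the Ring | 25302
4  | The Lathe of Heaven        | 17676
5  | The Left Hand of Darkness  | 28876
6  | The Fellowship of the Ring | 16981
7  | The Fellowship of the Ring | 31063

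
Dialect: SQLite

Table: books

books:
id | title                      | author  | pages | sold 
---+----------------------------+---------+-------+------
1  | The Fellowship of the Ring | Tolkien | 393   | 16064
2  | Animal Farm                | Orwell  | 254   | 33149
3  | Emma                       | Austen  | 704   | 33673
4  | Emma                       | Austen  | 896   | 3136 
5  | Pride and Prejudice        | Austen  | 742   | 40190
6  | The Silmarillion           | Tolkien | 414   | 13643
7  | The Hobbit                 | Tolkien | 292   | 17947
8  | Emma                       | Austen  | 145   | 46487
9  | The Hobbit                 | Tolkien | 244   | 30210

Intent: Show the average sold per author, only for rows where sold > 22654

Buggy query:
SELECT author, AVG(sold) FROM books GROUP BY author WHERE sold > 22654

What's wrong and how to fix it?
Bug: WHERE cannot follow GROUP BY

Fix: Move the WHERE clause before GROUP BY

Corrected query:
SELECT author, AVG(sold) FROM books WHERE sold > 22654 GROUP BY author

Result:
author  | AVG(sold)   
--------+-------------
Austen  | 40116.666667
Orwell  | 33149       
Tolkien | 30210       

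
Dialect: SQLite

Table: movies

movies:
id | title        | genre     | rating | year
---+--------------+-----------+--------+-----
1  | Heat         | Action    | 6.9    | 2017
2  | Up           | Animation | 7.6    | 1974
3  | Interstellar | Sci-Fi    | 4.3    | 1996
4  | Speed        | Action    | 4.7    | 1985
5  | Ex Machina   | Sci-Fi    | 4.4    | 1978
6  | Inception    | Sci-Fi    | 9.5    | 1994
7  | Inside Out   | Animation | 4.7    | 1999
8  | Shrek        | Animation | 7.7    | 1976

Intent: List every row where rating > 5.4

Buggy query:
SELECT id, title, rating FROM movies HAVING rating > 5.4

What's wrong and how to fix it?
Bug: This is a non-aggregate query (no GROUP BY, no aggregates), so in SQLite the HAVING clause is invalid here; a row-level condition belongs in WHERE

Fix: Replace HAVING with WHERE since the condition applies to individual rows

Corrected query:
SELECT id, title, rating FROM movies WHERE rating > 5.4

Result:
id | title     | rating
---+-----------+-------
1  | Heat      | 6.9   
2  | Up        | 7.6   
6  | Inception | 9.5   
8  | Shrek     | 7.7   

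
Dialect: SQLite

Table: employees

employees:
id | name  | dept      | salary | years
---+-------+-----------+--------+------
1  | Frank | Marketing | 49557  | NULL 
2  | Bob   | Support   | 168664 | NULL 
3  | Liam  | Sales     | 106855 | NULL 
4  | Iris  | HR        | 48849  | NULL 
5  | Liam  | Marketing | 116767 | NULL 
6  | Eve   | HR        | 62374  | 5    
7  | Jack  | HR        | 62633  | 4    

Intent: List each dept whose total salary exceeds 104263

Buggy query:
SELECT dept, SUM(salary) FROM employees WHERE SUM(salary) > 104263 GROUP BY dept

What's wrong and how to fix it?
Bug: WHERE runs before GROUP BY, so aggregates aren't available there

Fix: Use HAVING (which filters groups after aggregation) instead of WHERE

Corrected query:
SELECT dept, SUM(salary) FROM employees GROUP BY dept HAVING SUM(salary) > 104263

Result:
dept      | SUM(salary)
----------+------------
HR        | 173856     
Marketing | 166324     
Sales     | 106855     
Support   | 168664     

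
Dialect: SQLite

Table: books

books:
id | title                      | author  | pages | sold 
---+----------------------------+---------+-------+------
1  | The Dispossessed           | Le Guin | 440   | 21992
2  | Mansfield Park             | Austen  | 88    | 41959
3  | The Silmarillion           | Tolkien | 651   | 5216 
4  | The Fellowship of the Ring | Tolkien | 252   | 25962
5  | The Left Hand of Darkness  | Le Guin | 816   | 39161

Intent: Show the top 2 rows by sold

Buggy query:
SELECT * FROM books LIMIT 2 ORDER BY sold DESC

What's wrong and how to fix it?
Bug: ORDER BY cannot follow LIMIT; LIMIT is the final clause

Fix: Sort with ORDER BY, then apply LIMIT

Corrected query:
SELECT * FROM books ORDER BY sold DESC LIMIT 2

Result:
id | title                     | author  | pages | sold 
---+---------------------------+---------+-------+------
2  | Mansfield Park            | Austen  | 88    | 41959
5  | The Left Hand of Darkness | Le Guin | 816   | 39161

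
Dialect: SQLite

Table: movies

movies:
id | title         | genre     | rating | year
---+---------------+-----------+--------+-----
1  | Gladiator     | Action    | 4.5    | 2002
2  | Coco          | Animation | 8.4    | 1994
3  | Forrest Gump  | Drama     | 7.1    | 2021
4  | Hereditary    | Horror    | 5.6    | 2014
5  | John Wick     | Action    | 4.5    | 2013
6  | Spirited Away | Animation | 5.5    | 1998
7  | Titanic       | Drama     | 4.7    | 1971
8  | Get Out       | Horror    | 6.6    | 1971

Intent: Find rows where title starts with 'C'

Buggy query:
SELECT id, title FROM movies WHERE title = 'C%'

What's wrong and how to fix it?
Bug: '=' compares the literal string including the % character; pattern matching needs LIKE

Fix: Use LIKE for wildcard pattern matching

Corrected query:
SELECT id, title FROM movies WHERE title LIKE 'C%'

Result:
id | title
---+------
2  | Coco 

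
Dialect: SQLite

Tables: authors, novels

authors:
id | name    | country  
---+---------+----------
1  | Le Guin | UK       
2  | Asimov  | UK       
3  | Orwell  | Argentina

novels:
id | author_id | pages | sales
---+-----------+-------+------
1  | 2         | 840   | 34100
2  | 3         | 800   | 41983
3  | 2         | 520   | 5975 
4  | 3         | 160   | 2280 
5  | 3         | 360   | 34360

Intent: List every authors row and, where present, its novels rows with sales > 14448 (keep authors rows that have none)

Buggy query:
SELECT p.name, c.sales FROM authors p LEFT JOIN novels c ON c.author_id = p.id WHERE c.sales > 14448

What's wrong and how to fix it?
Bug: Filtering c.sales in WHERE discards the NULL rows produced by LEFT JOIN, turning it into an inner join

Fix: Put 'c.sales > 14448' in the JOIN's ON clause instead of WHERE

Corrected query:
SELECT p.name, c.sales FROM authors p LEFT JOIN novels c ON c.author_id = p.id AND c.sales > 14448

Result:
name    | sales
--------+------
Le Guin | NULL 
Asimov  | 34100
Orwell  | 34360
Orwell  | 41983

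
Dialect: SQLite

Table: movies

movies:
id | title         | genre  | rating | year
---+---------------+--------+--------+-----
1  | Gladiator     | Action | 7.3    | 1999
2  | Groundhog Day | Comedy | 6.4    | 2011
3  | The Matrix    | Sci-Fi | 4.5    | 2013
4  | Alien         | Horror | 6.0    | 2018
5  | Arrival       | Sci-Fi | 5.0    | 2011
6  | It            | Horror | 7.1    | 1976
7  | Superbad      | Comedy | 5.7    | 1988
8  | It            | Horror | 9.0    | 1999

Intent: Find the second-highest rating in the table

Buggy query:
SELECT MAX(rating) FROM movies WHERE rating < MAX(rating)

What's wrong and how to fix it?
Bug: MAX(rating) on the right of the comparison is an aggregate-in-WHERE error

Fix: Put the inner MAX in a scalar subquery

Corrected query:
SELECT MAX(rating) FROM movies WHERE rating < (SELECT MAX(rating) FROM movies)

Result:
MAX(rating)
-----------
7.3        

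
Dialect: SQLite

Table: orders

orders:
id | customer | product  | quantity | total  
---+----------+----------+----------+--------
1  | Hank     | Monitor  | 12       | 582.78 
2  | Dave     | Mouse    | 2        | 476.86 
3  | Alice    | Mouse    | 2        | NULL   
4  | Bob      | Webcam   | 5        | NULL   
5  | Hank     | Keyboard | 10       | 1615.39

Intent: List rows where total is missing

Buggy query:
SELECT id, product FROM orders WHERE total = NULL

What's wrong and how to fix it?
Bug: '= NULL' is always unknown in SQL three-valued logic, so no rows match

Fix: Replace '= NULL' with 'IS NULL'

Corrected query:
SELECT id, product FROM orders WHERE total IS NULL

Result:
id | product
---+--------
3  | Mouse  
4  | Webcam 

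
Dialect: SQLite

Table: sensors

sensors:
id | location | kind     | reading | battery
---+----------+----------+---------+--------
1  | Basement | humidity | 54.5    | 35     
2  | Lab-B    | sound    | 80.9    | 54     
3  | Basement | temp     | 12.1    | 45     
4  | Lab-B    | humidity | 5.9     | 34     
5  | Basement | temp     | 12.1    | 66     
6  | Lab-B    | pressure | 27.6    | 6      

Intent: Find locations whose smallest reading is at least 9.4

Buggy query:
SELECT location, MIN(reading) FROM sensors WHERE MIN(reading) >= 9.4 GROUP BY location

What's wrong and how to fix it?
Bug: Aggregates like MIN are computed per group after WHERE runs

Fix: Use HAVING for the per-group MIN condition

Corrected query:
SELECT location, MIN(reading) FROM sensors GROUP BY location HAVING MIN(reading) >= 9.4

Result:
location | MIN(reading)
---------+-------------
Basement | 12.1        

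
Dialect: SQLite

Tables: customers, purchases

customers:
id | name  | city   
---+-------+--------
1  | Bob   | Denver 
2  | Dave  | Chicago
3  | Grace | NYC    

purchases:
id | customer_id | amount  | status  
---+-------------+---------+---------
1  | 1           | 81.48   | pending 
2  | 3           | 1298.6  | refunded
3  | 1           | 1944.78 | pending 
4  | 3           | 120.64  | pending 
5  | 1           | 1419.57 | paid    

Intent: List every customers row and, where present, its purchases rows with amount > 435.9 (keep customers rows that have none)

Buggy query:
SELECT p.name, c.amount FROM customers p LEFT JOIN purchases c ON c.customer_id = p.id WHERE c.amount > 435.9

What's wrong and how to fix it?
Bug: A WHERE condition on the right-hand table after LEFT JOIN drops unmatched parents

Fix: Move the right-table condition into the ON clause so unmatched parents are kept

Corrected query:
SELECT p.name, c.amount FROM customers p LEFT JOIN purchases c ON c.customer_id = p.id AND c.amount > 435.9

Result:
name  | amount 
------+--------
Bob   | 1419.57
Bob   | 1944.78
Dave  | NULL   
Grace | 1298.6 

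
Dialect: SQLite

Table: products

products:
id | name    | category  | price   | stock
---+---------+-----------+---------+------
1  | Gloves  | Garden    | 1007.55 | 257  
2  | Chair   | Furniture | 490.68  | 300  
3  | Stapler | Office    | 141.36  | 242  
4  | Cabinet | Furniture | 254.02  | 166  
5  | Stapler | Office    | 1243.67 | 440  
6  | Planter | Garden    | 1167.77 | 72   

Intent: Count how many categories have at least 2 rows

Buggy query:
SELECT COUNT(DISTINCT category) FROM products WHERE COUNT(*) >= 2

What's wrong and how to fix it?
Bug: WHERE filters individual rows, not groups, so a group-level COUNT is invalid there

Fix: Use a subquery that GROUPs and filters with HAVING, then count its rows

Corrected query:
SELECT COUNT(*) FROM (SELECT category FROM products GROUP BY category HAVING COUNT(*) >= 2)

Result:
COUNT(*)
--------
3       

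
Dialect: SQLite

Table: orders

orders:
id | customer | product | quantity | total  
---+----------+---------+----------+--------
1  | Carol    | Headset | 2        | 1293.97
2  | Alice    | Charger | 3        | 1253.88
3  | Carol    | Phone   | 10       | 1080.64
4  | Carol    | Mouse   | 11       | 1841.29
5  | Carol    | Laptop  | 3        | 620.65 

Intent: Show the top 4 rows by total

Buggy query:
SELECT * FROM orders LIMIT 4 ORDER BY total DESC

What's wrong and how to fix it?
Bug: ORDER BY cannot follow LIMIT; LIMIT is the final clause

Fix: Swap the clauses: ORDER BY first, then LIMIT

Corrected query:
SELECT * FROM orders ORDER BY total DESC LIMIT 4

Result:
id | customer | product | quantity | total  
---+----------+---------+----------+--------
4  | Carol    | Mouse   | 11       | 1841.29
1  | Carol    | Headset | 2        | 1293.97
2  | Alice    | Charger | 3        | 1253.88
3  | Carol    | Phone   | 10       | 1080.64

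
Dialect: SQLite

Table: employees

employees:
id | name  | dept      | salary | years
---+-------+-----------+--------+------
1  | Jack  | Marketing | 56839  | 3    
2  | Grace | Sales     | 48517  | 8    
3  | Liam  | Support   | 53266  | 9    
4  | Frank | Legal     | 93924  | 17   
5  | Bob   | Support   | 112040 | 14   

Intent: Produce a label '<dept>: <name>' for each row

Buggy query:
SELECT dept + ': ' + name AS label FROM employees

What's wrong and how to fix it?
Bug: SQLite uses || for string concatenation; + coerces text to numbers (yielding 0)

Fix: Use the || operator for string concatenation

Corrected query:
SELECT dept || ': ' || name AS label FROM employees

Result:
label          
---------------
Marketing: Jack
Sales: Grace   
Support: Liam  
Legal: Frank   
Support: Bob   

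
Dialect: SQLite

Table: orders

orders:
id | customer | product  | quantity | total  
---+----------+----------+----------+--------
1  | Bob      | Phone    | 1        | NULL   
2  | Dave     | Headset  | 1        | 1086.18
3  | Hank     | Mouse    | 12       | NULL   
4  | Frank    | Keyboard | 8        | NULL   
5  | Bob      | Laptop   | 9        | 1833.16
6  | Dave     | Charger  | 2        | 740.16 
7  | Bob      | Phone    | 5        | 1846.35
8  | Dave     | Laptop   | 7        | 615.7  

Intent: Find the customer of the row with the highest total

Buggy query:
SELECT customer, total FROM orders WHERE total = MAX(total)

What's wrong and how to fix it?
Bug: MAX(total) is an aggregate and cannot be used directly in WHERE

Fix: Wrap MAX in a scalar subquery so WHERE compares against a single value

Corrected query:
SELECT customer, total FROM orders WHERE total = (SELECT MAX(total) FROM orders)

Result:
customer | total  
---------+--------
Bob      | 1846.35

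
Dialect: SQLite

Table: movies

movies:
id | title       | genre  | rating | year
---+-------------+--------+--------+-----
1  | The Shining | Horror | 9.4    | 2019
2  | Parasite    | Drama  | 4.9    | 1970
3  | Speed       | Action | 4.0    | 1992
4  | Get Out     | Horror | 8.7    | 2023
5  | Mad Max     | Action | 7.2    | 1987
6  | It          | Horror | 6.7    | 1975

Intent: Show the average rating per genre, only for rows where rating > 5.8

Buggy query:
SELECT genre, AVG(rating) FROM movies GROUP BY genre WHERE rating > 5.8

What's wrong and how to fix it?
Bug: Row-level WHERE must come before GROUP BY in the clause order

Fix: Place WHERE between FROM and GROUP BY

Corrected query:
SELECT genre, AVG(rating) FROM movies WHERE rating > 5.8 GROUP BY genre

Result:
genre  | AVG(rating)
-------+------------
Action | 7.2        
Horror | 8.266667   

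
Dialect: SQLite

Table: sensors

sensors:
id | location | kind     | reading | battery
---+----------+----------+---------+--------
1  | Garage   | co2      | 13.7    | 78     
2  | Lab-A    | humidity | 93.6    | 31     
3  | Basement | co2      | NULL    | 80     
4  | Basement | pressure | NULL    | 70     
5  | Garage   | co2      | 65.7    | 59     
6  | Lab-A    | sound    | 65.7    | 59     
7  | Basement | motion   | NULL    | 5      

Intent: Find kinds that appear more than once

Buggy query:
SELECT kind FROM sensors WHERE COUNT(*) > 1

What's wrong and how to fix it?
Bug: WHERE can't reference COUNT(*); aggregates are computed after WHERE

Fix: GROUP BY kind, then filter groups with HAVING COUNT(*) > 1

Corrected query:
SELECT kind FROM sensors GROUP BY kind HAVING COUNT(*) > 1

Result:
kind
----
co2 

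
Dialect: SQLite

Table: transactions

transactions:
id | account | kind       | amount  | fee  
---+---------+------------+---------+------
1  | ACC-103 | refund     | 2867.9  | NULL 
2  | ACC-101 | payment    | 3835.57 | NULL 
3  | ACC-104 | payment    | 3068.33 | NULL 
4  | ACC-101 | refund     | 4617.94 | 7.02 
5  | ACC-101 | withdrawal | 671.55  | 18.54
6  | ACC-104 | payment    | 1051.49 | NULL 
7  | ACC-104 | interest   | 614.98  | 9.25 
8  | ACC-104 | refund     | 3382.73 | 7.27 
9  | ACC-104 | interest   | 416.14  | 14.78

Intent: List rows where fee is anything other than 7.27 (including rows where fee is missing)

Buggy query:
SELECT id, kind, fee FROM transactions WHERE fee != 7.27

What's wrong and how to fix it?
Bug: 'fee != 7.27' is unknown when fee is NULL, so NULL rows are silently excluded

Fix: Handle NULL separately with IS NULL alongside the inequality

Corrected query:
SELECT id, kind, fee FROM transactions WHERE fee != 7.27 OR fee IS NULL

Result:
id | kind       | fee  
---+------------+------
1  | refund     | NULL 
2  | payment    | NULL 
3  | payment    | NULL 
4  | refund     | 7.02 
5  | withdrawal | 18.54
6  | payment    | NULL 
7  | interest   | 9.25 
9  | interest   | 14.78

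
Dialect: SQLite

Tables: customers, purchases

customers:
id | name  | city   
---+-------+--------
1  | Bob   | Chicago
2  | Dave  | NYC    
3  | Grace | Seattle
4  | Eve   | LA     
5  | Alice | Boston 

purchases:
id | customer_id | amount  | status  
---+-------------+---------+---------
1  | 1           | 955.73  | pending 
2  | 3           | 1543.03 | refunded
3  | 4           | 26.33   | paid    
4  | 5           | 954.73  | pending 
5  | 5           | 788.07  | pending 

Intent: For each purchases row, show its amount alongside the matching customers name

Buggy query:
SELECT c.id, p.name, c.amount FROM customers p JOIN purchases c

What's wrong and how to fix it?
Bug: Missing join condition: each purchases row is matched to all customers rows instead of just its own

Fix: Specify the join condition linking the foreign key to the parent id

Corrected query:
SELECT c.id, p.name, c.amount FROM customers p JOIN purchases c ON c.customer_id = p.id

Result:
id | name  | amount 
---+-------+--------
1  | Bob   | 955.73 
2  | Grace | 1543.03
3  | Eve   | 26.33  
4  | Alice | 954.73 
5  | Alice | 788.07 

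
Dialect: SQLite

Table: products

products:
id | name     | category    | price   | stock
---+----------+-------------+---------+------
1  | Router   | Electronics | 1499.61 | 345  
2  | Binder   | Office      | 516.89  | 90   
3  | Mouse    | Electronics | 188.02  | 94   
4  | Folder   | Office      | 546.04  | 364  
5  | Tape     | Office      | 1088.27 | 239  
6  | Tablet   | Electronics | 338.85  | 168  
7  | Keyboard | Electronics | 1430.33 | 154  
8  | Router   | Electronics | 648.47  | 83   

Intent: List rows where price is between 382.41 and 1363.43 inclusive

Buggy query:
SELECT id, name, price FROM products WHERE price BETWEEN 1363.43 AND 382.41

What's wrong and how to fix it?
Bug: BETWEEN expects the lower bound first; with 1363.43 AND 382.41 the range is empty

Fix: Write BETWEEN 382.41 AND 1363.43

Corrected query:
SELECT id, name, price FROM products WHERE price BETWEEN 382.41 AND 1363.43

Result:
id | name   | price  
---+--------+--------
2  | Binder | 516.89 
4  | Folder | 546.04 
5  | Tape   | 1088.27
8  | Router | 648.47 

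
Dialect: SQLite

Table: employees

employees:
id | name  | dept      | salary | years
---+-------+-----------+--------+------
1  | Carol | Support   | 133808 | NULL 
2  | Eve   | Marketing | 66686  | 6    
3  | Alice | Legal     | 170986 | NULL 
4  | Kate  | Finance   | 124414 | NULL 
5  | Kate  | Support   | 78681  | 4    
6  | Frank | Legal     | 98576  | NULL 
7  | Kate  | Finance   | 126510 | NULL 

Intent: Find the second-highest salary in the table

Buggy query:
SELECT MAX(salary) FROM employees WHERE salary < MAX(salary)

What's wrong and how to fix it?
Bug: MAX(salary) on the right of the comparison is an aggregate-in-WHERE error

Fix: Put the inner MAX in a scalar subquery

Corrected query:
SELECT MAX(salary) FROM employees WHERE salary < (SELECT MAX(salary) FROM employees)

Result:
MAX(salary)
-----------
133808     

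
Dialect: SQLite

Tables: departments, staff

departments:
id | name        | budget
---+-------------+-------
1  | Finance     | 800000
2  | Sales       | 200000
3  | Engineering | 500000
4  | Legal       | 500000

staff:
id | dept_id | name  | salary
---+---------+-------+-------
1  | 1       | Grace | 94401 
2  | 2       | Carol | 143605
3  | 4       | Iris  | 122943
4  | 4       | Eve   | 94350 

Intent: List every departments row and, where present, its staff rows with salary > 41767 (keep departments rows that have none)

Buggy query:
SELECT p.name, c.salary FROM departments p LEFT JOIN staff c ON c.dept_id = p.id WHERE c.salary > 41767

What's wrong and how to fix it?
Bug: Filtering c.salary in WHERE discards the NULL rows produced by LEFT JOIN, turning it into an inner join

Fix: Move the right-table condition into the ON clause so unmatched parents are kept

Corrected query:
SELECT p.name, c.salary FROM departments p LEFT JOIN staff c ON c.dept_id = p.id AND c.salary > 41767

Result:
name        | salary
------------+-------
Finance     | 94401 
Sales       | 143605
Engineering | NULL  
Legal       | 94350 
Legal       | 122943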